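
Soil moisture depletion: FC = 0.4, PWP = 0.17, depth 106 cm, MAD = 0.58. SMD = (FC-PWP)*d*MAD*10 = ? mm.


SMD = (FC - PWP) * d * MAD * 10
SMD = (0.4 - 0.17) * 106 * 0.58 * 10
SMD = 0.2300 * 106 * 0.58 * 10

141.4040 mm


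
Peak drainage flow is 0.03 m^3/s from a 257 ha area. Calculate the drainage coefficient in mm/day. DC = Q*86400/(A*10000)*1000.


DC = Q * 86400 / (A * 10000) * 1000
DC = 0.03 * 86400 / (257 * 10000) * 1000
DC = 2592000.0000 / 2570000

1.0086 mm/day


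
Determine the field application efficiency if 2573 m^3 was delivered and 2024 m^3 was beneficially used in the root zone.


Ea = V_root / V_field * 100 = 2024 / 2573 * 100 = 78.6630%

78.6630 %


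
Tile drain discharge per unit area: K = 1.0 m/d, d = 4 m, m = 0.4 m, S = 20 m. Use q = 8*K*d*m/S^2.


q = 8*K*d*m/S^2
q = 8*1.0*4*0.4/20^2
q = 12.8000 / 400

0.0320 m/d


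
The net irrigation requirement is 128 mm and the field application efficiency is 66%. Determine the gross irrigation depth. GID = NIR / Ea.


Ea = 66% = 0.66
GID = NIR / Ea = 128 / 0.66 = 193.9394 mm

193.9394 mm


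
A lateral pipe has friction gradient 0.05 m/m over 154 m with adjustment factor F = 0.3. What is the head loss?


hf = J * L * F = 0.05 * 154 * 0.3 = 2.3100 m

2.3100 m


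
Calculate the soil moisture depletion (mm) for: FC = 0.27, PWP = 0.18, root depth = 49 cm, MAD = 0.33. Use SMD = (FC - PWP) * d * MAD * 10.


SMD = (FC - PWP) * d * MAD * 10
SMD = (0.27 - 0.18) * 49 * 0.33 * 10
SMD = 0.0900 * 49 * 0.33 * 10

14.5530 mm


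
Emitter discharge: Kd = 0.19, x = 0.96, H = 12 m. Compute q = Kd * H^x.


q = Kd * H^x = 0.19 * 12^0.96 = 0.19 * 10.864606

2.0643 L/h


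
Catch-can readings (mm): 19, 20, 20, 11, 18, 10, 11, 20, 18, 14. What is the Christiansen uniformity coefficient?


mean = 16.100000 mm
MAD = 3.680000 mm
CU = (1 - 3.680000/16.100000)*100

77.1429 %


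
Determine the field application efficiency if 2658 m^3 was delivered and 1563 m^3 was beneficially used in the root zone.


Ea = V_root / V_field * 100 = 1563 / 2658 * 100 = 58.8036%

58.8036 %


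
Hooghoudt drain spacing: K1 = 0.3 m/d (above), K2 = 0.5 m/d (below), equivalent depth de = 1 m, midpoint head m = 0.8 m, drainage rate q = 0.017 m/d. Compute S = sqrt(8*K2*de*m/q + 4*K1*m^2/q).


S^2 = 8*K2*de*m/q + 4*K1*m^2/q
S^2 = 8*0.5*1*0.8/0.017 + 4*0.3*0.8^2/0.017
S = sqrt(233.4118)

15.2778 m


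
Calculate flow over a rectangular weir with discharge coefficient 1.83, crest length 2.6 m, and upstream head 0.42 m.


Q = C * L * H^(3/2) = 1.83 * 2.6 * 0.42^1.5 = 1.83 * 2.6 * 0.272191

1.2951 m^3/s


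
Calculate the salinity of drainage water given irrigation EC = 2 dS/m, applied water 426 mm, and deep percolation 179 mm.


EC_dw = EC_iw * D_iw / D_dw
EC_dw = 2 * 426 / 179
EC_dw = 852 / 179

4.7598 dS/m


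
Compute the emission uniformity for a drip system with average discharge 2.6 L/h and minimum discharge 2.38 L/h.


EU = (q_min/q_avg)*100 = (2.38/2.6)*100 = 91.5385%

91.5385 %


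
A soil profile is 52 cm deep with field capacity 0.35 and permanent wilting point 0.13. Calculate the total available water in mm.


AWC = (FC - PWP) * d * 10
AWC = (0.35 - 0.13) * 52 * 10
AWC = 0.2200 * 52 * 10

114.4000 mm


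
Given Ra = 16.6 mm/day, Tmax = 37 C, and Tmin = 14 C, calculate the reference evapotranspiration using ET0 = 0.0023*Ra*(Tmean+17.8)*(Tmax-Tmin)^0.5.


Tmean = (Tmax + Tmin)/2 = (37 + 14)/2 = 25.5
ET0 = 0.0023 * 16.6 * (25.5 + 17.8) * sqrt(37 - 14)
ET0 = 0.0023 * 16.6 * 43.3 * 4.795832

7.9284 mm/day


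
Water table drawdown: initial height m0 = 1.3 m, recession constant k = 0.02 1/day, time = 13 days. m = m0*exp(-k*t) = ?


m = m0 * exp(-k*t)
m = 1.3 * exp(-0.02 * 13)
m = 1.3 * exp(-0.2600)

1.0024 m


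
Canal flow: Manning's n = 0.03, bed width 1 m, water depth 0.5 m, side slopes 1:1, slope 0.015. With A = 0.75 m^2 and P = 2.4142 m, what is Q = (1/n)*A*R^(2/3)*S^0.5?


R = A/P = 0.75/2.4142 = 0.310662
Q = (1/0.03) * 0.75 * 0.310662^(2/3) * 0.015^0.5

1.4045 m^3/s


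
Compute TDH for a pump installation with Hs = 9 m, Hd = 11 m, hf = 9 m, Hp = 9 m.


TDH = Hs + Hd + hf + Hp = 9 + 11 + 9 + 9 = 38

38 m


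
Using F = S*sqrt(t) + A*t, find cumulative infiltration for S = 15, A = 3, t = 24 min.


F = S*sqrt(t) + A*t
F = 15*sqrt(24) + 3*24
F = 15*4.898979 + 72

145.4847 mm


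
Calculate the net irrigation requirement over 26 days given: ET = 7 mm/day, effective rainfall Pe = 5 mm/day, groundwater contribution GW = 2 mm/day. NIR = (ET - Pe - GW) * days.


Daily deficit = ET - Pe - GW = 7 - 5 - 2 = 0 mm/day
NIR = 0 * 26 = 0 mm

0 mm


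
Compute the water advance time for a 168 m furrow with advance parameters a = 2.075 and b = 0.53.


t = (L/a)^(1/b)
t = (168/2.075)^(1/0.53)
t = 80.963855^(1/0.53)

3986.1110 min


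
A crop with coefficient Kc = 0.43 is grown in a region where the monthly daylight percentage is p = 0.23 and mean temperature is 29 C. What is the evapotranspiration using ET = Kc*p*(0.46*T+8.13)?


ET = Kc * p * (0.46*T + 8.13)
ET = 0.43 * 0.23 * (0.46*29 + 8.13)
ET = 0.43 * 0.23 * 21.4700

2.1234 mm/day


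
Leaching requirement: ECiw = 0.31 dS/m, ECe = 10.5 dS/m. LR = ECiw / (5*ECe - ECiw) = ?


LR = ECiw / (5*ECe - ECiw)
LR = 0.31 / (5*10.5 - 0.31)
LR = 0.31 / 52.1900

0.0059


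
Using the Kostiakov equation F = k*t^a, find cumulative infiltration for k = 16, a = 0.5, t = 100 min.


F = k * t^a = 16 * 100^0.5
F = 16 * 10.000000

160.0000 mm


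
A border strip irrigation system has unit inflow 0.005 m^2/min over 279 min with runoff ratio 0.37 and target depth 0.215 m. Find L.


L = q*t/((1+r)*Z)
L = 0.005*279/((1+0.37)*0.215)
L = 1.395/0.29455

4.7360 m


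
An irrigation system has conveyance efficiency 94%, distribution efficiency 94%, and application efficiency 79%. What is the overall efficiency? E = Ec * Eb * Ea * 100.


Ec = 0.94, Eb = 0.94, Ea = 0.79
E = 0.94 * 0.94 * 0.79 * 100 = 69.8044%

69.8044 %


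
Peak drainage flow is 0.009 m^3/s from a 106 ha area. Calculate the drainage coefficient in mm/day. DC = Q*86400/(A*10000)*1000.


DC = Q * 86400 / (A * 10000) * 1000
DC = 0.009 * 86400 / (106 * 10000) * 1000
DC = 777600.0000 / 1060000

0.7336 mm/day


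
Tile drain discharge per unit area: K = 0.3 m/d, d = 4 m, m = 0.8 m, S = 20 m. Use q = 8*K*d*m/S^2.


q = 8*K*d*m/S^2
q = 8*0.3*4*0.8/20^2
q = 7.6800 / 400

0.0192 m/d


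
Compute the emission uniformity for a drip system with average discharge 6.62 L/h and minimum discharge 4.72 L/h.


EU = (q_min/q_avg)*100 = (4.72/6.62)*100 = 71.2991%

71.2991 %


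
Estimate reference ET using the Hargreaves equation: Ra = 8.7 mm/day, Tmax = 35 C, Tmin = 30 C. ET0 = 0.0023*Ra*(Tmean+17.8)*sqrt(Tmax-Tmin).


Tmean = (Tmax + Tmin)/2 = (35 + 30)/2 = 32.5
ET0 = 0.0023 * 8.7 * (32.5 + 17.8) * sqrt(35 - 30)
ET0 = 0.0023 * 8.7 * 50.3 * 2.236068

2.2506 mm/day


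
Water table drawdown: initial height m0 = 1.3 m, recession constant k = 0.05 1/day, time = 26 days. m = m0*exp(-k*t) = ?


m = m0 * exp(-k*t)
m = 1.3 * exp(-0.05 * 26)
m = 1.3 * exp(-1.3000)

0.3543 m


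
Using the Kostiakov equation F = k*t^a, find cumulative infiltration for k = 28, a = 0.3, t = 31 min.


F = k * t^a = 28 * 31^0.3
F = 28 * 2.801615

78.4452 mm


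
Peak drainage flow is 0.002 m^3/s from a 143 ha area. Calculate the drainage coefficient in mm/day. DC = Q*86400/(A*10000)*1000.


DC = Q * 86400 / (A * 10000) * 1000
DC = 0.002 * 86400 / (143 * 10000) * 1000
DC = 172800.0000 / 1430000

0.1208 mm/day


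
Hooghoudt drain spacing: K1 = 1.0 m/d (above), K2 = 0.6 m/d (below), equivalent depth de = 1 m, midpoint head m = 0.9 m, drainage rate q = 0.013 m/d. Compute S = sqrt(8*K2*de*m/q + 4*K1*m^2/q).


S^2 = 8*K2*de*m/q + 4*K1*m^2/q
S^2 = 8*0.6*1*0.9/0.013 + 4*1.0*0.9^2/0.013
S = sqrt(581.5385)

24.1151 m


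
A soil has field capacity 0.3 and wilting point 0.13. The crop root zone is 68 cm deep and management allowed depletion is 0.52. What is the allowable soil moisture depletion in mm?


SMD = (FC - PWP) * d * MAD * 10
SMD = (0.3 - 0.13) * 68 * 0.52 * 10
SMD = 0.1700 * 68 * 0.52 * 10

60.1120 mm


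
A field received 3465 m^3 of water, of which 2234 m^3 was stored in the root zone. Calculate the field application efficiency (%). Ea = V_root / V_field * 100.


Ea = V_root / V_field * 100 = 2234 / 3465 * 100 = 64.4733%

64.4733 %


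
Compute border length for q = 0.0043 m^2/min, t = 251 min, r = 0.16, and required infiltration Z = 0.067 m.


L = q*t/((1+r)*Z)
L = 0.0043*251/((1+0.16)*0.067)
L = 1.0793/0.07772

13.8870 m


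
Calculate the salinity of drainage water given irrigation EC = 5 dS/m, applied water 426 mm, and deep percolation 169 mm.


EC_dw = EC_iw * D_iw / D_dw
EC_dw = 5 * 426 / 169
EC_dw = 2130 / 169

12.6036 dS/m


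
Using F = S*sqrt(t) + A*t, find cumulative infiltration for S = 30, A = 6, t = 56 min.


F = S*sqrt(t) + A*t
F = 30*sqrt(56) + 6*56
F = 30*7.483315 + 336

560.4995 mm


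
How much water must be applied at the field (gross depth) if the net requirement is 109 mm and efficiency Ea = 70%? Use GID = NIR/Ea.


Ea = 70% = 0.7
GID = NIR / Ea = 109 / 0.7 = 155.7143 mm

155.7143 mm


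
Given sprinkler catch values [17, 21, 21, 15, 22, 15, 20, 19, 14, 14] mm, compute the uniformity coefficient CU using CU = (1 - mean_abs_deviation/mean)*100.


mean = 17.800000 mm
MAD = 2.800000 mm
CU = (1 - 2.800000/17.800000)*100

84.2697 %


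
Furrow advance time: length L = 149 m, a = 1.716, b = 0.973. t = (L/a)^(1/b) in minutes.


t = (L/a)^(1/b)
t = (149/1.716)^(1/0.973)
t = 86.829837^(1/0.973)

98.2801 min


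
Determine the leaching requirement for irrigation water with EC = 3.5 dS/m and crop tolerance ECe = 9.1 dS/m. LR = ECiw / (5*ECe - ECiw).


LR = ECiw / (5*ECe - ECiw)
LR = 3.5 / (5*9.1 - 3.5)
LR = 3.5 / 42.0000

0.0833


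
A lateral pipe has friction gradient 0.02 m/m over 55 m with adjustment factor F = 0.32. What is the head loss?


hf = J * L * F = 0.02 * 55 * 0.32 = 0.3520 m

0.3520 m


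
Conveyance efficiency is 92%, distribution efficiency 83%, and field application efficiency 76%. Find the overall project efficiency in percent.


Ec = 0.92, Eb = 0.83, Ea = 0.76
E = 0.92 * 0.83 * 0.76 * 100 = 58.0336%

58.0336 %


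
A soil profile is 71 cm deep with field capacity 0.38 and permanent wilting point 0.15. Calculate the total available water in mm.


AWC = (FC - PWP) * d * 10
AWC = (0.38 - 0.15) * 71 * 10
AWC = 0.2300 * 71 * 10

163.3000 mm


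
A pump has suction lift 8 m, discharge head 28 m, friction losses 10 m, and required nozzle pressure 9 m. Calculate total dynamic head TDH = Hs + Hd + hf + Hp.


TDH = Hs + Hd + hf + Hp = 8 + 28 + 10 + 9 = 55

55 m


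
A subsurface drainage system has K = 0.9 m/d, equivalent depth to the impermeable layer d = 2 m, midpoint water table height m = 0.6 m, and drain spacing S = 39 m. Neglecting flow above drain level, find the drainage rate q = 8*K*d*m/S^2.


q = 8*K*d*m/S^2
q = 8*0.9*2*0.6/39^2
q = 8.6400 / 1521

0.0057 m/d


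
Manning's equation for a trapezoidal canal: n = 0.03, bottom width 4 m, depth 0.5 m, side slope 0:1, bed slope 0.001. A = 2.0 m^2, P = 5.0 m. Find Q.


R = A/P = 2.0/5.0 = 0.400000
Q = (1/0.03) * 2.0 * 0.400000^(2/3) * 0.001^0.5

1.1445 m^3/s


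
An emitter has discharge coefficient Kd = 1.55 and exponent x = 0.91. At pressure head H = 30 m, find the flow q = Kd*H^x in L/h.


q = Kd * H^x = 1.55 * 30^0.91 = 1.55 * 22.089218

34.2383 L/h


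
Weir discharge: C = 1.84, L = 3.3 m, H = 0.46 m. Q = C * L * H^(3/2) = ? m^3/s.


Q = C * L * H^(3/2) = 1.84 * 3.3 * 0.46^1.5 = 1.84 * 3.3 * 0.311987

1.8944 m^3/s


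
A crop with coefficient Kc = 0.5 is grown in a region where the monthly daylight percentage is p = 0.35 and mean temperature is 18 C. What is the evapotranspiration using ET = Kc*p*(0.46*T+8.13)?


ET = Kc * p * (0.46*T + 8.13)
ET = 0.5 * 0.35 * (0.46*18 + 8.13)
ET = 0.5 * 0.35 * 16.4100

2.8718 mm/day


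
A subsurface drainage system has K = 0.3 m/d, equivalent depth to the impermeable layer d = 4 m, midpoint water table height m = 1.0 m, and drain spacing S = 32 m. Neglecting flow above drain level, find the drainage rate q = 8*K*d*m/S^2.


q = 8*K*d*m/S^2
q = 8*0.3*4*1.0/32^2
q = 9.6000 / 1024

0.0094 m/d


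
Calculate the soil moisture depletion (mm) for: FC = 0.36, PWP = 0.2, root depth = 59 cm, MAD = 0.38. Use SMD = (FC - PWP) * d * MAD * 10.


SMD = (FC - PWP) * d * MAD * 10
SMD = (0.36 - 0.2) * 59 * 0.38 * 10
SMD = 0.1600 * 59 * 0.38 * 10

35.8720 mm


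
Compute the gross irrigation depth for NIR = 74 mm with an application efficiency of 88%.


Ea = 88% = 0.88
GID = NIR / Ea = 74 / 0.88 = 84.0909 mm

84.0909 mm


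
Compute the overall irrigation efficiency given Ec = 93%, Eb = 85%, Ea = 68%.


Ec = 0.93, Eb = 0.85, Ea = 0.68
E = 0.93 * 0.85 * 0.68 * 100 = 53.7540%

53.7540 %


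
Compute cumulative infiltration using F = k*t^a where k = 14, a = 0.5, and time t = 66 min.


F = k * t^a = 14 * 66^0.5
F = 14 * 8.124038

113.7365 mm


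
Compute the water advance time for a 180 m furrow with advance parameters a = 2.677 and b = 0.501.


t = (L/a)^(1/b)
t = (180/2.677)^(1/0.501)
t = 67.239447^(1/0.501)

4445.8250 min


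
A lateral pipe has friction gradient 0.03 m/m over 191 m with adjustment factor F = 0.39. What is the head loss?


hf = J * L * F = 0.03 * 191 * 0.39 = 2.2347 m

2.2347 m


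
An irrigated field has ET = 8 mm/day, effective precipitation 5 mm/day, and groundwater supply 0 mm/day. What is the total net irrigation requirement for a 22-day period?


Daily deficit = ET - Pe - GW = 8 - 5 - 0 = 3 mm/day
NIR = 3 * 22 = 66 mm

66.0000 mm


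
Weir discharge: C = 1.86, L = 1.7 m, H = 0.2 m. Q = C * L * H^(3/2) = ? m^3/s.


Q = C * L * H^(3/2) = 1.86 * 1.7 * 0.2^1.5 = 1.86 * 1.7 * 0.089443

0.2828 m^3/s


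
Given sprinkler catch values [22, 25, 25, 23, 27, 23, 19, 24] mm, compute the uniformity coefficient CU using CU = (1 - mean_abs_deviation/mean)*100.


mean = 23.500000 mm
MAD = 1.750000 mm
CU = (1 - 1.750000/23.500000)*100

92.5532 %


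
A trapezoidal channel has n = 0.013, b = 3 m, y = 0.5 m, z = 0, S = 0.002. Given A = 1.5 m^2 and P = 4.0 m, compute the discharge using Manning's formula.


R = A/P = 1.5/4.0 = 0.375000
Q = (1/0.013) * 1.5 * 0.375000^(2/3) * 0.002^0.5

2.6834 m^3/s


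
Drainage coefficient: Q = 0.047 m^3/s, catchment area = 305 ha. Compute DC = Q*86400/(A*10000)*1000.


DC = Q * 86400 / (A * 10000) * 1000
DC = 0.047 * 86400 / (305 * 10000) * 1000
DC = 4060800.0000 / 3050000

1.3314 mm/day


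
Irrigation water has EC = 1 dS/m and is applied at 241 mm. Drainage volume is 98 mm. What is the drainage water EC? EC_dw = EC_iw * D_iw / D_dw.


EC_dw = EC_iw * D_iw / D_dw
EC_dw = 1 * 241 / 98
EC_dw = 241 / 98

2.4592 dS/m


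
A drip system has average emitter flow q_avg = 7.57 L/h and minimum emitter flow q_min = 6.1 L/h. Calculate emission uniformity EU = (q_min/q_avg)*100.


EU = (q_min/q_avg)*100 = (6.1/7.57)*100 = 80.5812%

80.5812 %


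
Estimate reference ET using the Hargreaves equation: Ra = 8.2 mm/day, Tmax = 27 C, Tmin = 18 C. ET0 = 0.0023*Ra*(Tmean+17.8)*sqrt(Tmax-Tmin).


Tmean = (Tmax + Tmin)/2 = (27 + 18)/2 = 22.5
ET0 = 0.0023 * 8.2 * (22.5 + 17.8) * sqrt(27 - 18)
ET0 = 0.0023 * 8.2 * 40.3 * 3.000000

2.2802 mm/day


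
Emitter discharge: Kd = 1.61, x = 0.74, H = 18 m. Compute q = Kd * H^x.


q = Kd * H^x = 1.61 * 18^0.74 = 1.61 * 8.489882

13.6687 L/h


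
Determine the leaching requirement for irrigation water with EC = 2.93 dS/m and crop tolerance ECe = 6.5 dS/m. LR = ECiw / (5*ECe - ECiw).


LR = ECiw / (5*ECe - ECiw)
LR = 2.93 / (5*6.5 - 2.93)
LR = 2.93 / 29.5700

0.0991


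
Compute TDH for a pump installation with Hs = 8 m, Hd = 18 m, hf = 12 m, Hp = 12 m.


TDH = Hs + Hd + hf + Hp = 8 + 18 + 12 + 12 = 50

50 m


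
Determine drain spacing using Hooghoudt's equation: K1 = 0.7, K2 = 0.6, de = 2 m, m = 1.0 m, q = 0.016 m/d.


S^2 = 8*K2*de*m/q + 4*K1*m^2/q
S^2 = 8*0.6*2*1.0/0.016 + 4*0.7*1.0^2/0.016
S = sqrt(775.0000)

27.8388 m


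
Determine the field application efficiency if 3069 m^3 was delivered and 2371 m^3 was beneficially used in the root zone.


Ea = V_root / V_field * 100 = 2371 / 3069 * 100 = 77.2564%

77.2564 %


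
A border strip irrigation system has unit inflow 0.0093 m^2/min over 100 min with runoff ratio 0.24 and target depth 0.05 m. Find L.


L = q*t/((1+r)*Z)
L = 0.0093*100/((1+0.24)*0.05)
L = 0.93/0.062

15.0000 m


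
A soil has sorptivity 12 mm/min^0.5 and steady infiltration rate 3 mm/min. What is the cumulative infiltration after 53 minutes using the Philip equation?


F = S*sqrt(t) + A*t
F = 12*sqrt(53) + 3*53
F = 12*7.280110 + 159

246.3613 mm


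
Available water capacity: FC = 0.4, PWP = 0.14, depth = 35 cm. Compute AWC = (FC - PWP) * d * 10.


AWC = (FC - PWP) * d * 10
AWC = (0.4 - 0.14) * 35 * 10
AWC = 0.2600 * 35 * 10

91.0000 mm


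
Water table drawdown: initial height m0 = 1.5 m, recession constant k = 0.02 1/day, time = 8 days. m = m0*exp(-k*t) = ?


m = m0 * exp(-k*t)
m = 1.5 * exp(-0.02 * 8)
m = 1.5 * exp(-0.1600)

1.2782 m


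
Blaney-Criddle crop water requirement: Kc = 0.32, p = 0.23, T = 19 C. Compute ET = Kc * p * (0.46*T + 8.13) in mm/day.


ET = Kc * p * (0.46*T + 8.13)
ET = 0.32 * 0.23 * (0.46*19 + 8.13)
ET = 0.32 * 0.23 * 16.8700

1.2416 mm/day


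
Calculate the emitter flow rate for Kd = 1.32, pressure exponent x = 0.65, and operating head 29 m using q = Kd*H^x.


q = Kd * H^x = 1.32 * 29^0.65 = 1.32 * 8.923982

11.7797 L/h


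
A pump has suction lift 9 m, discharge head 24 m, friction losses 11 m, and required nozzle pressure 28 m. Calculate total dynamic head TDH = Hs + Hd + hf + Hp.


TDH = Hs + Hd + hf + Hp = 9 + 24 + 11 + 28 = 72

72 m


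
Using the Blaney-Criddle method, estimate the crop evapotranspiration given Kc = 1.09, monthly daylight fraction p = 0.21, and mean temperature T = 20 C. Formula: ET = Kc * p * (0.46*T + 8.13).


ET = Kc * p * (0.46*T + 8.13)
ET = 1.09 * 0.21 * (0.46*20 + 8.13)
ET = 1.09 * 0.21 * 17.3300

3.9668 mm/day


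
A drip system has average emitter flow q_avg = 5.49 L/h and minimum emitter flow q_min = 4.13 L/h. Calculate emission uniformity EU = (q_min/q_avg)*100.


EU = (q_min/q_avg)*100 = (4.13/5.49)*100 = 75.2277%

75.2277 %


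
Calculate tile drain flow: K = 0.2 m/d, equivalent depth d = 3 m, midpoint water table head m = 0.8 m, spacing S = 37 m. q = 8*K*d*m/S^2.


q = 8*K*d*m/S^2
q = 8*0.2*3*0.8/37^2
q = 3.8400 / 1369

0.0028 m/d


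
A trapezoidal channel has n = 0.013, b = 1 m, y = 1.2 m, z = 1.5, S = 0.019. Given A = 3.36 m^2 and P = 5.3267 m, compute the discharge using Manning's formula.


R = A/P = 3.36/5.3267 = 0.630785
Q = (1/0.013) * 3.36 * 0.630785^(2/3) * 0.019^0.5

26.2036 m^3/s


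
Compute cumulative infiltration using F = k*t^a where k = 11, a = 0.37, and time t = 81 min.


F = k * t^a = 11 * 81^0.37
F = 11 * 5.083226

55.9155 mm


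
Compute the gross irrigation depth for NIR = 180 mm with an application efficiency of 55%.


Ea = 55% = 0.55
GID = NIR / Ea = 180 / 0.55 = 327.2727 mm

327.2727 mm


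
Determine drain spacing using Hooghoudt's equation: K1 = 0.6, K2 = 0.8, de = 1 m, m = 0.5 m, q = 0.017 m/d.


S^2 = 8*K2*de*m/q + 4*K1*m^2/q
S^2 = 8*0.8*1*0.5/0.017 + 4*0.6*0.5^2/0.017
S = sqrt(223.5294)

14.9509 m


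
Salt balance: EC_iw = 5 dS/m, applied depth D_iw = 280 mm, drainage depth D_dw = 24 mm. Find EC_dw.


EC_dw = EC_iw * D_iw / D_dw
EC_dw = 5 * 280 / 24
EC_dw = 1400 / 24

58.3333 dS/m


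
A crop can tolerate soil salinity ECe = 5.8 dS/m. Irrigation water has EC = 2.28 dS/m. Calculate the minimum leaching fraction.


LR = ECiw / (5*ECe - ECiw)
LR = 2.28 / (5*5.8 - 2.28)
LR = 2.28 / 26.7200

0.0853


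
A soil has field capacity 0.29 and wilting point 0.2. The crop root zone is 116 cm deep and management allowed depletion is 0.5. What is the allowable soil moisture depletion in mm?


SMD = (FC - PWP) * d * MAD * 10
SMD = (0.29 - 0.2) * 116 * 0.5 * 10
SMD = 0.0900 * 116 * 0.5 * 10

52.2000 mm


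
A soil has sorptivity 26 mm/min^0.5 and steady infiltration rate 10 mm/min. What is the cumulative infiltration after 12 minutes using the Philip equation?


F = S*sqrt(t) + A*t
F = 26*sqrt(12) + 10*12
F = 26*3.464102 + 120

210.0667 mm


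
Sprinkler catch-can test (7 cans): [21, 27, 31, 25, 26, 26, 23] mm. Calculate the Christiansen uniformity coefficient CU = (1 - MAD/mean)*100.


mean = 25.571429 mm
MAD = 2.204082 mm
CU = (1 - 2.204082/25.571429)*100

91.3807 %


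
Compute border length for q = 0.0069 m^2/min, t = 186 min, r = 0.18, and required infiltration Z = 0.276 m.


L = q*t/((1+r)*Z)
L = 0.0069*186/((1+0.18)*0.276)
L = 1.2834/0.32568

3.9407 m


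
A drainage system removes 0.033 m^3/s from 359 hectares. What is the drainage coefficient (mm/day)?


DC = Q * 86400 / (A * 10000) * 1000
DC = 0.033 * 86400 / (359 * 10000) * 1000
DC = 2851200.0000 / 3590000

0.7942 mm/day


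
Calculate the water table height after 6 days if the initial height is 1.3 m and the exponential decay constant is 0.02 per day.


m = m0 * exp(-k*t)
m = 1.3 * exp(-0.02 * 6)
m = 1.3 * exp(-0.1200)

1.1530 m


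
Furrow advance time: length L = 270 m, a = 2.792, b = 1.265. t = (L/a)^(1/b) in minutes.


t = (L/a)^(1/b)
t = (270/2.792)^(1/1.265)
t = 96.704871^(1/1.265)

37.1129 min


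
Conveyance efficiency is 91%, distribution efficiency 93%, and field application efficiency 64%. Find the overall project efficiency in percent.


Ec = 0.91, Eb = 0.93, Ea = 0.64
E = 0.91 * 0.93 * 0.64 * 100 = 54.1632%

54.1632 %


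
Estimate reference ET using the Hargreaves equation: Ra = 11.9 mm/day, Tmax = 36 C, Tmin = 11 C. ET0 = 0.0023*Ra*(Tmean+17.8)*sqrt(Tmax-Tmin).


Tmean = (Tmax + Tmin)/2 = (36 + 11)/2 = 23.5
ET0 = 0.0023 * 11.9 * (23.5 + 17.8) * sqrt(36 - 11)
ET0 = 0.0023 * 11.9 * 41.3 * 5.000000

5.6519 mm/day


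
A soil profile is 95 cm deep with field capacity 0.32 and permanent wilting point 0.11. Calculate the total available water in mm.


AWC = (FC - PWP) * d * 10
AWC = (0.32 - 0.11) * 95 * 10
AWC = 0.2100 * 95 * 10

199.5000 mm


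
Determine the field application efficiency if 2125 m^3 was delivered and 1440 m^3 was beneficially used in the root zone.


Ea = V_root / V_field * 100 = 1440 / 2125 * 100 = 67.7647%

67.7647 %


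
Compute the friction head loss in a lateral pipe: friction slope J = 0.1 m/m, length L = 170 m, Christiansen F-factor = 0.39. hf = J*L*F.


hf = J * L * F = 0.1 * 170 * 0.39 = 6.6300 m

6.6300 m


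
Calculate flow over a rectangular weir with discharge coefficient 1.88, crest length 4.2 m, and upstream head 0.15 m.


Q = C * L * H^(3/2) = 1.88 * 4.2 * 0.15^1.5 = 1.88 * 4.2 * 0.058095

0.4587 m^3/s


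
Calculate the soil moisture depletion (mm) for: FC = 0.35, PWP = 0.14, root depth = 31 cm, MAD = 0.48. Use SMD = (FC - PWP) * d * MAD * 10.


SMD = (FC - PWP) * d * MAD * 10
SMD = (0.35 - 0.14) * 31 * 0.48 * 10
SMD = 0.2100 * 31 * 0.48 * 10

31.2480 mm


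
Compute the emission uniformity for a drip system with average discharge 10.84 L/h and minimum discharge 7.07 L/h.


EU = (q_min/q_avg)*100 = (7.07/10.84)*100 = 65.2214%

65.2214 %


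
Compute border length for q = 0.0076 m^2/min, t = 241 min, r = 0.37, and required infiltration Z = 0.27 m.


L = q*t/((1+r)*Z)
L = 0.0076*241/((1+0.37)*0.27)
L = 1.8316/0.3699

4.9516 m


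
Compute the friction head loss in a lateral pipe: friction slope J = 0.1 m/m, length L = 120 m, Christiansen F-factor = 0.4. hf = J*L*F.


hf = J * L * F = 0.1 * 120 * 0.4 = 4.8000 m

4.8000 m


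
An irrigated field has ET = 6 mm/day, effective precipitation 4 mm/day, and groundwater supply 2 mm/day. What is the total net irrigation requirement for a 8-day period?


Daily deficit = ET - Pe - GW = 6 - 4 - 2 = 0 mm/day
NIR = 0 * 8 = 0 mm

0 mm


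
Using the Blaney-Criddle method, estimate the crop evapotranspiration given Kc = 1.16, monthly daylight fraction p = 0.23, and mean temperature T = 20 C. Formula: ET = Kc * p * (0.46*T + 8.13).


ET = Kc * p * (0.46*T + 8.13)
ET = 1.16 * 0.23 * (0.46*20 + 8.13)
ET = 1.16 * 0.23 * 17.3300

4.6236 mm/day


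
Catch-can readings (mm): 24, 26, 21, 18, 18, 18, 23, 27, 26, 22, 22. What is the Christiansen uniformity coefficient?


mean = 22.272727 mm
MAD = 2.661157 mm
CU = (1 - 2.661157/22.272727)*100

88.0519 %


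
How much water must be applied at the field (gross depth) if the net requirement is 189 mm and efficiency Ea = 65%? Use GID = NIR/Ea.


Ea = 65% = 0.65
GID = NIR / Ea = 189 / 0.65 = 290.7692 mm

290.7692 mm


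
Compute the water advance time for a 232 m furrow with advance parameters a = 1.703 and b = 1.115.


t = (L/a)^(1/b)
t = (232/1.703)^(1/1.115)
t = 136.230182^(1/1.115)

82.0628 min


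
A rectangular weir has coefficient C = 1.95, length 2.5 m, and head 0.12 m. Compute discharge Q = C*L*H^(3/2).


Q = C * L * H^(3/2) = 1.95 * 2.5 * 0.12^1.5 = 1.95 * 2.5 * 0.041569

0.2026 m^3/s


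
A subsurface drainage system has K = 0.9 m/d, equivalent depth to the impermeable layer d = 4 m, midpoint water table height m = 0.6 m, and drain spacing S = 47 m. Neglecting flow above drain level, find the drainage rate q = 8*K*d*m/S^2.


q = 8*K*d*m/S^2
q = 8*0.9*4*0.6/47^2
q = 17.2800 / 2209

0.0078 m/d


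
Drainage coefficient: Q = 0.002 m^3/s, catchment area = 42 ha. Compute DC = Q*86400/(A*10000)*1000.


DC = Q * 86400 / (A * 10000) * 1000
DC = 0.002 * 86400 / (42 * 10000) * 1000
DC = 172800.0000 / 420000

0.4114 mm/day


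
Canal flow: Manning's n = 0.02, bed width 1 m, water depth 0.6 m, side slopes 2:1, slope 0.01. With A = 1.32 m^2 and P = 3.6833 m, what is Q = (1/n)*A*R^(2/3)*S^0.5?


R = A/P = 1.32/3.6833 = 0.358374
Q = (1/0.02) * 1.32 * 0.358374^(2/3) * 0.01^0.5

3.3299 m^3/s


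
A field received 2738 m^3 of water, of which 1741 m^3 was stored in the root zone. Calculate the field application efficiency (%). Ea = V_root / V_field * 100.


Ea = V_root / V_field * 100 = 1741 / 2738 * 100 = 63.5866%

63.5866 %


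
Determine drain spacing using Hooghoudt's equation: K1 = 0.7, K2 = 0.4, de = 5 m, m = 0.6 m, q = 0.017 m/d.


S^2 = 8*K2*de*m/q + 4*K1*m^2/q
S^2 = 8*0.4*5*0.6/0.017 + 4*0.7*0.6^2/0.017
S = sqrt(624.0000)

24.9800 m


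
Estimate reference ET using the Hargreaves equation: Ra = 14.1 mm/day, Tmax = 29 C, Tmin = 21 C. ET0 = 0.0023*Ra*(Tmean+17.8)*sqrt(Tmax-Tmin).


Tmean = (Tmax + Tmin)/2 = (29 + 21)/2 = 25.0
ET0 = 0.0023 * 14.1 * (25.0 + 17.8) * sqrt(29 - 21)
ET0 = 0.0023 * 14.1 * 42.8 * 2.828427

3.9259 mm/day


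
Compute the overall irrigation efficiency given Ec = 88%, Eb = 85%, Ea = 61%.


Ec = 0.88, Eb = 0.85, Ea = 0.61
E = 0.88 * 0.85 * 0.61 * 100 = 45.6280%

45.6280 %


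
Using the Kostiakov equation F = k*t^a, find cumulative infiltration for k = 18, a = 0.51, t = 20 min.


F = k * t^a = 18 * 20^0.51
F = 18 * 4.608136

82.9464 mm


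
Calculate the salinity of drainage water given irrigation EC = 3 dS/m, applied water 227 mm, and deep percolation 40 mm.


EC_dw = EC_iw * D_iw / D_dw
EC_dw = 3 * 227 / 40
EC_dw = 681 / 40

17.0250 dS/m


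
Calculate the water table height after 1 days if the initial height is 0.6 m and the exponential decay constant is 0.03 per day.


m = m0 * exp(-k*t)
m = 0.6 * exp(-0.03 * 1)
m = 0.6 * exp(-0.0300)

0.5823 m


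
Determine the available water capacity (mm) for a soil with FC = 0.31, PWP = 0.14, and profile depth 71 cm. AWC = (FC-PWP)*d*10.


AWC = (FC - PWP) * d * 10
AWC = (0.31 - 0.14) * 71 * 10
AWC = 0.1700 * 71 * 10

120.7000 mm


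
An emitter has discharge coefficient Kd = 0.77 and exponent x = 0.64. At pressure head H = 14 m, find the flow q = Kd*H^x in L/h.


q = Kd * H^x = 0.77 * 14^0.64 = 0.77 * 5.414046

4.1688 L/h


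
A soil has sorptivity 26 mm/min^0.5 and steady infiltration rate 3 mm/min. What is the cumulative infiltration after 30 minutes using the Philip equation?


F = S*sqrt(t) + A*t
F = 26*sqrt(30) + 3*30
F = 26*5.477226 + 90

232.4079 mm


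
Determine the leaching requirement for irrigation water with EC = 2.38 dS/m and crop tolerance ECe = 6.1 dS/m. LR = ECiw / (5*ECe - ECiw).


LR = ECiw / (5*ECe - ECiw)
LR = 2.38 / (5*6.1 - 2.38)
LR = 2.38 / 28.1200

0.0846


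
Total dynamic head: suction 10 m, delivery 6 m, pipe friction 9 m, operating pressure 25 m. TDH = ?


TDH = Hs + Hd + hf + Hp = 10 + 6 + 9 + 25 = 50

50 m


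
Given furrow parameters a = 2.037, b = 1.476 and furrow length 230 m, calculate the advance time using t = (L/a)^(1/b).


t = (L/a)^(1/b)
t = (230/2.037)^(1/1.476)
t = 112.911144^(1/1.476)

24.5891 min


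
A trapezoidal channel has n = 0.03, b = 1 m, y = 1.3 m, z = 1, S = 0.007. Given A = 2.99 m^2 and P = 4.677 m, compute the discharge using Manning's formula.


R = A/P = 2.99/4.677 = 0.639299
Q = (1/0.03) * 2.99 * 0.639299^(2/3) * 0.007^0.5

6.1883 m^3/s


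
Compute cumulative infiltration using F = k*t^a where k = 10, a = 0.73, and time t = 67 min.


F = k * t^a = 10 * 67^0.73
F = 10 * 21.529533

215.2953 mm


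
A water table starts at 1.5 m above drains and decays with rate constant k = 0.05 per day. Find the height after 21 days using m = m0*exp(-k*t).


m = m0 * exp(-k*t)
m = 1.5 * exp(-0.05 * 21)
m = 1.5 * exp(-1.0500)

0.5249 m


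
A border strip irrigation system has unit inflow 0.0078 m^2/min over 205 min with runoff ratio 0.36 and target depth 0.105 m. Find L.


L = q*t/((1+r)*Z)
L = 0.0078*205/((1+0.36)*0.105)
L = 1.599/0.1428

11.1975 m


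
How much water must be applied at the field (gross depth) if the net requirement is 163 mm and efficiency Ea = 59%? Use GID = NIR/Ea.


Ea = 59% = 0.59
GID = NIR / Ea = 163 / 0.59 = 276.2712 mm

276.2712 mm


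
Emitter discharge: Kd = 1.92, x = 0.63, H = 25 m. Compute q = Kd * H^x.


q = Kd * H^x = 1.92 * 25^0.63 = 1.92 * 7.598051

14.5883 L/h


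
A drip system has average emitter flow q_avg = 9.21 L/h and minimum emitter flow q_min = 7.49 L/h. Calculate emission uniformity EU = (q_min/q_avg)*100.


EU = (q_min/q_avg)*100 = (7.49/9.21)*100 = 81.3246%

81.3246 %


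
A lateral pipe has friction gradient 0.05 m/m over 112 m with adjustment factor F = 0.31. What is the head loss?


hf = J * L * F = 0.05 * 112 * 0.31 = 1.7360 m

1.7360 m


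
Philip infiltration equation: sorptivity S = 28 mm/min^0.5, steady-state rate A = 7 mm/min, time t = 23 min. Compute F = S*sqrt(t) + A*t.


F = S*sqrt(t) + A*t
F = 28*sqrt(23) + 7*23
F = 28*4.795832 + 161

295.2833 mm


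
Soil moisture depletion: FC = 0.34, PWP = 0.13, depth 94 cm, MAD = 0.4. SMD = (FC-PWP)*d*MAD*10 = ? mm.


SMD = (FC - PWP) * d * MAD * 10
SMD = (0.34 - 0.13) * 94 * 0.4 * 10
SMD = 0.2100 * 94 * 0.4 * 10

78.9600 mm


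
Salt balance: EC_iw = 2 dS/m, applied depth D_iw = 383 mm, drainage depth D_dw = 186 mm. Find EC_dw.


EC_dw = EC_iw * D_iw / D_dw
EC_dw = 2 * 383 / 186
EC_dw = 766 / 186

4.1183 dS/m


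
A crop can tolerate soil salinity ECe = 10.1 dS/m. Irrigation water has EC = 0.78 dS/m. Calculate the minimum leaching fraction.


LR = ECiw / (5*ECe - ECiw)
LR = 0.78 / (5*10.1 - 0.78)
LR = 0.78 / 49.7200

0.0157


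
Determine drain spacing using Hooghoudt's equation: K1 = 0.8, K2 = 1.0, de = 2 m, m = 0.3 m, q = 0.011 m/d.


S^2 = 8*K2*de*m/q + 4*K1*m^2/q
S^2 = 8*1.0*2*0.3/0.011 + 4*0.8*0.3^2/0.011
S = sqrt(462.5455)

21.5069 m


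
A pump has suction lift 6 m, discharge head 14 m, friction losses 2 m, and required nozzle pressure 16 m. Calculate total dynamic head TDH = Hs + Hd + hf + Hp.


TDH = Hs + Hd + hf + Hp = 6 + 14 + 2 + 16 = 38

38 m


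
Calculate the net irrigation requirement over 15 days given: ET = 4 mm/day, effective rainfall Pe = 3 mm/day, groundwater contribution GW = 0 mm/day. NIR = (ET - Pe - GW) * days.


Daily deficit = ET - Pe - GW = 4 - 3 - 0 = 1 mm/day
NIR = 1 * 15 = 15 mm

15.0000 mm


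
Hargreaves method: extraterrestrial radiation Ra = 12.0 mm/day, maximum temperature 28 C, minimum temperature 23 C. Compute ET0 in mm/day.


Tmean = (Tmax + Tmin)/2 = (28 + 23)/2 = 25.5
ET0 = 0.0023 * 12.0 * (25.5 + 17.8) * sqrt(28 - 23)
ET0 = 0.0023 * 12.0 * 43.3 * 2.236068

2.6723 mm/day


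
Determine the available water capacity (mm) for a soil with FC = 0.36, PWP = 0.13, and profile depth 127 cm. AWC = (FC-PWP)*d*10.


AWC = (FC - PWP) * d * 10
AWC = (0.36 - 0.13) * 127 * 10
AWC = 0.2300 * 127 * 10

292.1000 mm


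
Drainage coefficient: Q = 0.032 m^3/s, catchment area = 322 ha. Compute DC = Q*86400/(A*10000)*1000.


DC = Q * 86400 / (A * 10000) * 1000
DC = 0.032 * 86400 / (322 * 10000) * 1000
DC = 2764800.0000 / 3220000

0.8586 mm/day


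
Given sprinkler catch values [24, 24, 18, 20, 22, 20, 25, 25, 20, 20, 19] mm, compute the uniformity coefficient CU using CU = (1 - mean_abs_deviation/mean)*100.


mean = 21.545455 mm
MAD = 2.231405 mm
CU = (1 - 2.231405/21.545455)*100

89.6433 %


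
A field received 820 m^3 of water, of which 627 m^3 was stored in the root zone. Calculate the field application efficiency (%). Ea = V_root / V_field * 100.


Ea = V_root / V_field * 100 = 627 / 820 * 100 = 76.4634%

76.4634 %


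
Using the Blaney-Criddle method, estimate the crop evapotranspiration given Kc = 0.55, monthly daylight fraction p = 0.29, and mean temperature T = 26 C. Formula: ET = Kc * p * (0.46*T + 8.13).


ET = Kc * p * (0.46*T + 8.13)
ET = 0.55 * 0.29 * (0.46*26 + 8.13)
ET = 0.55 * 0.29 * 20.0900

3.2044 mm/day


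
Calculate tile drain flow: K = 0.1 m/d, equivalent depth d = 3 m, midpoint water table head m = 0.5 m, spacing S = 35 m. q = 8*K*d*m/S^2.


q = 8*K*d*m/S^2
q = 8*0.1*3*0.5/35^2
q = 1.2000 / 1225

9.7959e-04 m/d


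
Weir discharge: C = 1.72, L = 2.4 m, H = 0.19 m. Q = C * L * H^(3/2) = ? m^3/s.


Q = C * L * H^(3/2) = 1.72 * 2.4 * 0.19^1.5 = 1.72 * 2.4 * 0.082819

0.3419 m^3/s


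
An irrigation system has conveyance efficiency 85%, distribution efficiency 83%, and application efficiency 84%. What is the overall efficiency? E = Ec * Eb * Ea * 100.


Ec = 0.85, Eb = 0.83, Ea = 0.84
E = 0.85 * 0.83 * 0.84 * 100 = 59.2620%

59.2620 %


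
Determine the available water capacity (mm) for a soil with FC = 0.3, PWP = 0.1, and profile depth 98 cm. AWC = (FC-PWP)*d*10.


AWC = (FC - PWP) * d * 10
AWC = (0.3 - 0.1) * 98 * 10
AWC = 0.2000 * 98 * 10

196.0000 mm


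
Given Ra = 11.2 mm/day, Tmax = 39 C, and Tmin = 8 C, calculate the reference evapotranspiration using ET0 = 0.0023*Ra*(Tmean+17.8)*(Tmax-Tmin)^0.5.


Tmean = (Tmax + Tmin)/2 = (39 + 8)/2 = 23.5
ET0 = 0.0023 * 11.2 * (23.5 + 17.8) * sqrt(39 - 8)
ET0 = 0.0023 * 11.2 * 41.3 * 5.567764

5.9235 mm/day


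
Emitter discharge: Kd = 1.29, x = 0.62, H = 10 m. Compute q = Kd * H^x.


q = Kd * H^x = 1.29 * 10^0.62 = 1.29 * 4.168694

5.3776 L/h


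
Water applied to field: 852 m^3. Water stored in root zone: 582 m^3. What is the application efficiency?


Ea = V_root / V_field * 100 = 582 / 852 * 100 = 68.3099%

68.3099 %


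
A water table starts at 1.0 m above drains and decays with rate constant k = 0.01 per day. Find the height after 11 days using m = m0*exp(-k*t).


m = m0 * exp(-k*t)
m = 1.0 * exp(-0.01 * 11)
m = 1.0 * exp(-0.1100)

0.8958 m


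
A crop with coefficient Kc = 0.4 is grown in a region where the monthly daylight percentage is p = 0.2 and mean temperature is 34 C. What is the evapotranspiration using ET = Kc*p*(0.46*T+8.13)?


ET = Kc * p * (0.46*T + 8.13)
ET = 0.4 * 0.2 * (0.46*34 + 8.13)
ET = 0.4 * 0.2 * 23.7700

1.9016 mm/day


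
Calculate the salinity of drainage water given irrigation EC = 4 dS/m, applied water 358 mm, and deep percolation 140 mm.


EC_dw = EC_iw * D_iw / D_dw
EC_dw = 4 * 358 / 140
EC_dw = 1432 / 140

10.2286 dS/m


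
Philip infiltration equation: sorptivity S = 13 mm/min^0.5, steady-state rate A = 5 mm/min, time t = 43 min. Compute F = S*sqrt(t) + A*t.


F = S*sqrt(t) + A*t
F = 13*sqrt(43) + 5*43
F = 13*6.557439 + 215

300.2467 mm


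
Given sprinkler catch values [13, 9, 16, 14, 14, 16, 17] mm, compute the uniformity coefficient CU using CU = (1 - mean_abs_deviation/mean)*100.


mean = 14.142857 mm
MAD = 1.877551 mm
CU = (1 - 1.877551/14.142857)*100

86.7244 %


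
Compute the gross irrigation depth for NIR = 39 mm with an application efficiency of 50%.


Ea = 50% = 0.5
GID = NIR / Ea = 39 / 0.5 = 78.0000 mm

78.0000 mm


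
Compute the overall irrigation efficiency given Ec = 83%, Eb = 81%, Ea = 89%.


Ec = 0.83, Eb = 0.81, Ea = 0.89
E = 0.83 * 0.81 * 0.89 * 100 = 59.8347%

59.8347 %


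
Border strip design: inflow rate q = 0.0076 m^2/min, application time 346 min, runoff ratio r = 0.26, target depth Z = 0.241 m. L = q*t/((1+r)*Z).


L = q*t/((1+r)*Z)
L = 0.0076*346/((1+0.26)*0.241)
L = 2.6296/0.30366

8.6597 m


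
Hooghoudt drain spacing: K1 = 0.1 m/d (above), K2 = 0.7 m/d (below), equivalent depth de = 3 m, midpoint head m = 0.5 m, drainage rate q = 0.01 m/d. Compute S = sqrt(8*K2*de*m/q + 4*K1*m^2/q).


S^2 = 8*K2*de*m/q + 4*K1*m^2/q
S^2 = 8*0.7*3*0.5/0.01 + 4*0.1*0.5^2/0.01
S = sqrt(850.0000)

29.1548 m


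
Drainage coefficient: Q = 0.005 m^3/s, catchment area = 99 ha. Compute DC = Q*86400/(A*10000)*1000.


DC = Q * 86400 / (A * 10000) * 1000
DC = 0.005 * 86400 / (99 * 10000) * 1000
DC = 432000.0000 / 990000

0.4364 mm/day


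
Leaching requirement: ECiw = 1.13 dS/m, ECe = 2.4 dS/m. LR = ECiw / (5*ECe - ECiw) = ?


LR = ECiw / (5*ECe - ECiw)
LR = 1.13 / (5*2.4 - 1.13)
LR = 1.13 / 10.8700

0.1040


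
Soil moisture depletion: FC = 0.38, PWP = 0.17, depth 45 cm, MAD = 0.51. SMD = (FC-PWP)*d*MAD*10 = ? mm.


SMD = (FC - PWP) * d * MAD * 10
SMD = (0.38 - 0.17) * 45 * 0.51 * 10
SMD = 0.2100 * 45 * 0.51 * 10

48.1950 mm


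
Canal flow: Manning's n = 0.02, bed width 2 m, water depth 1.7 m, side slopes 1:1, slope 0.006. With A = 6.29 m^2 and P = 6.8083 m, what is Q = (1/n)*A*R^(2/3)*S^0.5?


R = A/P = 6.29/6.8083 = 0.923872
Q = (1/0.02) * 6.29 * 0.923872^(2/3) * 0.006^0.5

23.1084 m^3/s


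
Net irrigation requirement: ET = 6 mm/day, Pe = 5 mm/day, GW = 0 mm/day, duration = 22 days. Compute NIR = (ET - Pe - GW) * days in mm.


Daily deficit = ET - Pe - GW = 6 - 5 - 0 = 1 mm/day
NIR = 1 * 22 = 22 mm

22.0000 mm


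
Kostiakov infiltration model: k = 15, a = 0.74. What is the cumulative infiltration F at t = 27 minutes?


F = k * t^a = 15 * 27^0.74
F = 15 * 11.460648

171.9097 mm


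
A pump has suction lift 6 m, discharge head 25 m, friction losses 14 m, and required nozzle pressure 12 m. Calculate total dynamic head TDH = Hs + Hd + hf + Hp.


TDH = Hs + Hd + hf + Hp = 6 + 25 + 14 + 12 = 57

57 m


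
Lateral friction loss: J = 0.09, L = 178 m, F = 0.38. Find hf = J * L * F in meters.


hf = J * L * F = 0.09 * 178 * 0.38 = 6.0876 m

6.0876 m


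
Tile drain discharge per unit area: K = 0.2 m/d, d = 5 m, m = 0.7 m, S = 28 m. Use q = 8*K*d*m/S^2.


q = 8*K*d*m/S^2
q = 8*0.2*5*0.7/28^2
q = 5.6000 / 784

0.0071 m/d


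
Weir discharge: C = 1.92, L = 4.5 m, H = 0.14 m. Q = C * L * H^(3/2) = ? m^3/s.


Q = C * L * H^(3/2) = 1.92 * 4.5 * 0.14^1.5 = 1.92 * 4.5 * 0.052383

0.4526 m^3/s


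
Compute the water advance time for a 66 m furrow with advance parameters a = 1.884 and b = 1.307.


t = (L/a)^(1/b)
t = (66/1.884)^(1/1.307)
t = 35.031847^(1/1.307)

15.1945 min
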